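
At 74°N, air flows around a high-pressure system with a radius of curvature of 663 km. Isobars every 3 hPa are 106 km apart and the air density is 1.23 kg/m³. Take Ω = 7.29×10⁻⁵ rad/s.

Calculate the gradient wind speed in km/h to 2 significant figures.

Coriolis parameter at 74°N:
f = 2Ω sin φ = 2 × 7.29×10⁻⁵ × sin 74° = 1.40×10⁻⁴ s⁻¹
Pressure gradient: |∂P/∂n| = 300 Pa / 106000 m = 2.83×10⁻³ Pa/m
Geostrophic speed: V_g = |∂P/∂n|/(fρ) = 2.83×10⁻³/(1.40×10⁻⁴ × 1.23) = 16.4 m/s
Around a high, pressure-gradient force acts outward with centrifugal, so Coriolis balances both:
fV = (1/ρ)|∂P/∂n| + V²/R  →  V² − fR·V + fR·V_g = 0
With fR = 1.40×10⁻⁴ × 663×10³ m = 92.9 m/s:
V = [fR − √((fR)² − 4 fR V_g)]/2 = [92.9 − √(92.9² − 4×92.9×16.4)]/2 = 21.3 m/s
Supergeostrophic (V > V_g = 16.4 m/s), as expected around a high.
Converting: 21.3 m/s × 3.6 = 77 km/h

77 km/h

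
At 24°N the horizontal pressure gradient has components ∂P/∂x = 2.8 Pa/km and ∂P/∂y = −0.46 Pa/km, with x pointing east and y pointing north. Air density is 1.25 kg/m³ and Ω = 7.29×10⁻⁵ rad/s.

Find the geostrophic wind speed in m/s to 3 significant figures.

38.3 m/s

Coriolis parameter at 24°N:
f = 2Ω sin φ = 2 × 7.29×10⁻⁵ × sin 24° = 5.93×10⁻⁵ s⁻¹
Component geostrophic relations (x east, y north):
u_g = −(1/(fρ)) ∂P/∂y,  v_g = (1/(fρ)) ∂P/∂x
u_g = −(−0.46×10⁻³)/(5.93×10⁻⁵ × 1.25) = 6.21 m/s;  v_g = (2.8×10⁻³)/(5.93×10⁻⁵ × 1.25) = 37.8 m/s
|V_g| = √(u_g² + v_g²) = 38.3 m/s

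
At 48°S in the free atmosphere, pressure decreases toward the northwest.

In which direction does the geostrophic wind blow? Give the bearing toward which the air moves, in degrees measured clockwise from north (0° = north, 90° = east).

225°

The pressure-gradient force points toward the northwest (bearing 315°).
Geostrophic balance: in the Southern Hemisphere the Coriolis force deflects motion to the left, so the geostrophic wind blows 90° to the left of the pressure-gradient force (low pressure on the right).
Rotating 315° by 90° counterclockwise gives 225° — the wind blows toward the southwest.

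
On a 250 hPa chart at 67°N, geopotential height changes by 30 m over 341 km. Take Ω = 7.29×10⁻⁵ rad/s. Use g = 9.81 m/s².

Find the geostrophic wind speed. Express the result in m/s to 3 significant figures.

Coriolis parameter at 67°N:
f = 2Ω sin φ = 2 × 7.29×10⁻⁵ × sin 67° = 1.34×10⁻⁴ s⁻¹
Height gradient: |∂Z/∂n| = 30 m / 341000 m = 8.80×10⁻⁵
On a pressure surface, geostrophic balance gives V_g = (g/f)|∂Z/∂n|:
V_g = 9.81 × 8.80×10⁻⁵ / 1.34×10⁻⁴ = 6.43 m/s

6.43 m/s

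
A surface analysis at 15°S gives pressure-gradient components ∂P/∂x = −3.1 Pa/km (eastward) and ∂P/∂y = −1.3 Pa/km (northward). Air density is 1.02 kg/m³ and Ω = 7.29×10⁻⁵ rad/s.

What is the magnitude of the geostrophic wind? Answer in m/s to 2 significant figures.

Coriolis parameter at 15°S:
f = 2Ω sin φ = 2 × 7.29×10⁻⁵ × sin 15° = 3.77×10⁻⁵ s⁻¹
In the Southern Hemisphere f is negative: f = −3.77×10⁻⁵ s⁻¹.
Component geostrophic relations (x east, y north):
u_g = −(1/(fρ)) ∂P/∂y,  v_g = (1/(fρ)) ∂P/∂x
u_g = −(−1.3×10⁻³)/(−3.77×10⁻⁵ × 1.02) = −33.8 m/s;  v_g = (−3.1×10⁻³)/(−3.77×10⁻⁵ × 1.02) = 80.5 m/s
|V_g| = √(u_g² + v_g²) = 87.3 m/s

87 m/s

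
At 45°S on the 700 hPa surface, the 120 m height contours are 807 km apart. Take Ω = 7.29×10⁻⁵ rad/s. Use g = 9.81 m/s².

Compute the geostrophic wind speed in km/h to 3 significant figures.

Coriolis parameter at 45°S:
f = 2Ω sin φ = 2 × 7.29×10⁻⁵ × sin 45° = 1.03×10⁻⁴ s⁻¹
Height gradient: |∂Z/∂n| = 120 m / 807000 m = 1.49×10⁻⁴
On a pressure surface, geostrophic balance gives V_g = (g/f)|∂Z/∂n|:
V_g = 9.81 × 1.49×10⁻⁴ / 1.03×10⁻⁴ = 14.1 m/s
Converting: 14.1 m/s × 3.6 = 50.9 km/h

50.9 km/h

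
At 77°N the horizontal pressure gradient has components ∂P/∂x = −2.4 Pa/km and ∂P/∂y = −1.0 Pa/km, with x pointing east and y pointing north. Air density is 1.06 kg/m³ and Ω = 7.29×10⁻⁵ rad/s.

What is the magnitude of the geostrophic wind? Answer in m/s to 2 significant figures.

17 m/s

Coriolis parameter at 77°N:
f = 2Ω sin φ = 2 × 7.29×10⁻⁵ × sin 77° = 1.42×10⁻⁴ s⁻¹
Component geostrophic relations (x east, y north):
u_g = −(1/(fρ)) ∂P/∂y,  v_g = (1/(fρ)) ∂P/∂x
u_g = −(−1.0×10⁻³)/(1.42×10⁻⁴ × 1.06) = 6.64 m/s;  v_g = (−2.4×10⁻³)/(1.42×10⁻⁴ × 1.06) = −15.9 m/s
|V_g| = √(u_g² + v_g²) = 17.3 m/s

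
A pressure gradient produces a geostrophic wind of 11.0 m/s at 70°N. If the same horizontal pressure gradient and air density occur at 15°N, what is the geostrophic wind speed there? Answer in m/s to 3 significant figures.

39.9 m/s

With the same pressure gradient and density, V_g ∝ 1/f ∝ 1/sin φ.
V₂ = V₁ · sin φ₁ / sin φ₂ = 11.0 × sin 70° / sin 15°
V₂ = 11.0 × 0.9397/0.2588 = 39.9 m/s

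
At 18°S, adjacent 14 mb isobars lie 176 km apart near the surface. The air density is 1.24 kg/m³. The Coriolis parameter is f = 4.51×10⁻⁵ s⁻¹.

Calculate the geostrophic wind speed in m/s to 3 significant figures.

Pressure gradient: |∂P/∂n| = 1400 Pa / 176000 m = 7.95×10⁻³ Pa/m
Geostrophic balance (pressure-gradient force = Coriolis force):
V_g = (1/(fρ)) |∂P/∂n| = 7.95×10⁻³ / (4.51×10⁻⁵ × 1.24) = 142 m/s

142 m/s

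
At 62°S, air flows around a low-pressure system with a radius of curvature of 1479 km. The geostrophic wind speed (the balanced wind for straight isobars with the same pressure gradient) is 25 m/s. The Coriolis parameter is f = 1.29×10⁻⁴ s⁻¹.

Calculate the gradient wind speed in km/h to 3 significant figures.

Around a low, centrifugal force acts outward with Coriolis, so pressure-gradient force balances both:
(1/ρ)|∂P/∂n| = fV + V²/R  →  V² + fR·V − fR·V_g = 0
With fR = 1.29×10⁻⁴ × 1479×10³ m = 191 m/s:
V = [−fR + √((fR)² + 4 fR V_g)]/2 = [−191 + √(191² + 4×191×25)]/2 = 22.4 m/s
Subgeostrophic (V < V_g = 25 m/s), as expected around a low.
Converting: 22.4 m/s × 3.6 = 80.6 km/h

80.6 km/h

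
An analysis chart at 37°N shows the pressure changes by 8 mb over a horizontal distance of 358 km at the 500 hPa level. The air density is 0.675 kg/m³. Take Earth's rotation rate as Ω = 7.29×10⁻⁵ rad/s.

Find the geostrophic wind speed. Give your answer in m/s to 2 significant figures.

Coriolis parameter at 37°N:
f = 2Ω sin φ = 2 × 7.29×10⁻⁵ × sin 37° = 8.77×10⁻⁵ s⁻¹
Pressure gradient: |∂P/∂n| = 800 Pa / 358000 m = 2.23×10⁻³ Pa/m
Geostrophic balance (pressure-gradient force = Coriolis force):
V_g = (1/(fρ)) |∂P/∂n| = 2.23×10⁻³ / (8.77×10⁻⁵ × 0.675) = 37.7 m/s

38 m/s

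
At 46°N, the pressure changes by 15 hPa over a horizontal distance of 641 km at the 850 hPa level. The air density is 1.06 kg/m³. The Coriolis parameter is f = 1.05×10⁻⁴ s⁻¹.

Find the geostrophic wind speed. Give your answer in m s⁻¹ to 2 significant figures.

Pressure gradient: |∂P/∂n| = 1500 Pa / 641000 m = 2.34×10⁻³ Pa/m
Geostrophic balance (pressure-gradient force = Coriolis force):
V_g = (1/(fρ)) |∂P/∂n| = 2.34×10⁻³ / (1.05×10⁻⁴ × 1.06) = 21.0 m/s

21 m s⁻¹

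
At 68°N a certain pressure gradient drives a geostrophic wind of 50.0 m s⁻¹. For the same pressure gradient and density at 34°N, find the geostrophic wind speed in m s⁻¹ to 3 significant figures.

82.9 m s⁻¹

With the same pressure gradient and density, V_g ∝ 1/f ∝ 1/sin φ.
V₂ = V₁ · sin φ₁ / sin φ₂ = 50.0 × sin 68° / sin 34°
V₂ = 50.0 × 0.9272/0.5592 = 82.9 m s⁻¹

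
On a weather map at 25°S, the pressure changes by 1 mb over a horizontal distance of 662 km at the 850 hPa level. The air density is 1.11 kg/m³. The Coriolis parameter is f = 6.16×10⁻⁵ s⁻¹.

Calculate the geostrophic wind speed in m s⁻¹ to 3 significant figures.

Pressure gradient: |∂P/∂n| = 100 Pa / 662000 m = 1.51×10⁻⁴ Pa/m
Geostrophic balance (pressure-gradient force = Coriolis force):
V_g = (1/(fρ)) |∂P/∂n| = 1.51×10⁻⁴ / (6.16×10⁻⁵ × 1.11) = 2.21 m/s

2.21 m s⁻¹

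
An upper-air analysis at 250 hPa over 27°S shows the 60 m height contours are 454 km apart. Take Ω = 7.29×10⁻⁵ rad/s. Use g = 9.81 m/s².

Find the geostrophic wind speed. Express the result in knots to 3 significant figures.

Coriolis parameter at 27°S:
f = 2Ω sin φ = 2 × 7.29×10⁻⁵ × sin 27° = 6.62×10⁻⁵ s⁻¹
Height gradient: |∂Z/∂n| = 60 m / 454000 m = 1.32×10⁻⁴
On a pressure surface, geostrophic balance gives V_g = (g/f)|∂Z/∂n|:
V_g = 9.81 × 1.32×10⁻⁴ / 6.62×10⁻⁵ = 19.6 m/s
Converting: 19.6 m/s × 1.944 = 38.1 knots

38.1 knots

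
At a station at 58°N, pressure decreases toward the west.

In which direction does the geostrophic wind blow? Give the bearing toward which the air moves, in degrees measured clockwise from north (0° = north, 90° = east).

000°

The pressure-gradient force points toward the west (bearing 270°).
Geostrophic balance: in the Northern Hemisphere the Coriolis force deflects motion to the right, so the geostrophic wind blows 90° to the right of the pressure-gradient force (low pressure on the left).
Rotating 270° by 90° clockwise gives 000° — the wind blows toward the north.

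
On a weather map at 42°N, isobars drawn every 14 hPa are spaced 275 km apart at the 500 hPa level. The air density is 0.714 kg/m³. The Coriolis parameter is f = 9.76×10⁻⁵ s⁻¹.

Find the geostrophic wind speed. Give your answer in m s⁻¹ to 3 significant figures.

Pressure gradient: |∂P/∂n| = 1400 Pa / 275000 m = 5.09×10⁻³ Pa/m
Geostrophic balance (pressure-gradient force = Coriolis force):
V_g = (1/(fρ)) |∂P/∂n| = 5.09×10⁻³ / (9.76×10⁻⁵ × 0.714) = 73.1 m/s

73.1 m s⁻¹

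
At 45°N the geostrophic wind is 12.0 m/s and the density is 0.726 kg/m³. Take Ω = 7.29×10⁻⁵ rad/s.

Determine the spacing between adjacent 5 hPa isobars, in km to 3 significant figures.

Coriolis parameter at 45°N:
f = 2Ω sin φ = 2 × 7.29×10⁻⁵ × sin 45° = 1.03×10⁻⁴ s⁻¹
Geostrophic balance rearranged: |∂P/∂n| = f ρ V_g
|∂P/∂n| = 1.03×10⁻⁴ × 0.726 × 12.0 = 8.98×10⁻⁴ Pa/m
Isobar spacing: Δn = ΔP/|∂P/∂n| = 500 Pa / 8.98×10⁻⁴ Pa/m = 556685 m ≈ 557 km

557 km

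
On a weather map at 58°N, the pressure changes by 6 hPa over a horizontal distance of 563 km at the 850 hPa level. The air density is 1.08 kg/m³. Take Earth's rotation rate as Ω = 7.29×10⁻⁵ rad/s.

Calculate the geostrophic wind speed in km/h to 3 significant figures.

28.7 km/h

Coriolis parameter at 58°N:
f = 2Ω sin φ = 2 × 7.29×10⁻⁵ × sin 58° = 1.24×10⁻⁴ s⁻¹
Pressure gradient: |∂P/∂n| = 600 Pa / 563000 m = 1.07×10⁻³ Pa/m
Geostrophic balance (pressure-gradient force = Coriolis force):
V_g = (1/(fρ)) |∂P/∂n| = 1.07×10⁻³ / (1.24×10⁻⁴ × 1.08) = 7.98 m/s
Converting: 7.98 m/s × 3.6 = 28.7 km/h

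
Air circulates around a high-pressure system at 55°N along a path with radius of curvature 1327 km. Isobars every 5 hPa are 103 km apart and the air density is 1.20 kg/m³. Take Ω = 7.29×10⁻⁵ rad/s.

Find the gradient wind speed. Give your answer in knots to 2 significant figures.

95 knots

Coriolis parameter at 55°N:
f = 2Ω sin φ = 2 × 7.29×10⁻⁵ × sin 55° = 1.19×10⁻⁴ s⁻¹
Pressure gradient: |∂P/∂n| = 500 Pa / 103000 m = 4.85×10⁻³ Pa/m
Geostrophic speed: V_g = |∂P/∂n|/(fρ) = 4.85×10⁻³/(1.19×10⁻⁴ × 1.20) = 33.9 m/s
Around a high, pressure-gradient force acts outward with centrifugal, so Coriolis balances both:
fV = (1/ρ)|∂P/∂n| + V²/R  →  V² − fR·V + fR·V_g = 0
With fR = 1.19×10⁻⁴ × 1327×10³ m = 158 m/s:
V = [fR − √((fR)² − 4 fR V_g)]/2 = [158 − √(158² − 4×158×33.9)]/2 = 49.1 m/s
Supergeostrophic (V > V_g = 33.9 m/s), as expected around a high.
Converting: 49.1 m/s × 1.944 = 95 knots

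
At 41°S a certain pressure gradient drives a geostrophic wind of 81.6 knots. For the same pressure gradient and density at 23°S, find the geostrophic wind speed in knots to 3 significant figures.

137 knots

With the same pressure gradient and density, V_g ∝ 1/f ∝ 1/sin φ.
V₂ = V₁ · sin φ₁ / sin φ₂ = 81.6 × sin 41° / sin 23°
V₂ = 81.6 × 0.6561/0.3907 = 137 knots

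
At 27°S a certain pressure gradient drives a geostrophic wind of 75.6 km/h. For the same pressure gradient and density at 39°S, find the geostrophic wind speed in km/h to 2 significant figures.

With the same pressure gradient and density, V_g ∝ 1/f ∝ 1/sin φ.
V₂ = V₁ · sin φ₁ / sin φ₂ = 75.6 × sin 27° / sin 39°
V₂ = 75.6 × 0.4540/0.6293 = 55 km/h

55 km/h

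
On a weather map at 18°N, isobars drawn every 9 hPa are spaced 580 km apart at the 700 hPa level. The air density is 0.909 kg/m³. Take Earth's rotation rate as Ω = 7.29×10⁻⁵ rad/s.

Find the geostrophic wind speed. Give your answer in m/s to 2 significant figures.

38 m/s

Coriolis parameter at 18°N:
f = 2Ω sin φ = 2 × 7.29×10⁻⁵ × sin 18° = 4.51×10⁻⁵ s⁻¹
Pressure gradient: |∂P/∂n| = 900 Pa / 580000 m = 1.55×10⁻³ Pa/m
Geostrophic balance (pressure-gradient force = Coriolis force):
V_g = (1/(fρ)) |∂P/∂n| = 1.55×10⁻³ / (4.51×10⁻⁵ × 0.909) = 37.9 m/s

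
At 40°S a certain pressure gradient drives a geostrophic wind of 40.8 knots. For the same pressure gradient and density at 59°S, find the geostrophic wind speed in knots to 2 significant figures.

31 knots

With the same pressure gradient and density, V_g ∝ 1/f ∝ 1/sin φ.
V₂ = V₁ · sin φ₁ / sin φ₂ = 40.8 × sin 40° / sin 59°
V₂ = 40.8 × 0.6428/0.8572 = 31 knots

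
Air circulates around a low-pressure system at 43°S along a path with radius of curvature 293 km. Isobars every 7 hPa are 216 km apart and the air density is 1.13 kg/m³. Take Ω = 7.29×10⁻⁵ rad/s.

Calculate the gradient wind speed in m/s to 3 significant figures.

17.9 m/s

Coriolis parameter at 43°S:
f = 2Ω sin φ = 2 × 7.29×10⁻⁵ × sin 43° = 9.94×10⁻⁵ s⁻¹
Pressure gradient: |∂P/∂n| = 700 Pa / 216000 m = 3.24×10⁻³ Pa/m
Geostrophic speed: V_g = |∂P/∂n|/(fρ) = 3.24×10⁻³/(9.94×10⁻⁵ × 1.13) = 28.8 m/s
Around a low, centrifugal force acts outward with Coriolis, so pressure-gradient force balances both:
(1/ρ)|∂P/∂n| = fV + V²/R  →  V² + fR·V − fR·V_g = 0
With fR = 9.94×10⁻⁵ × 293×10³ m = 29.1 m/s:
V = [−fR + √((fR)² + 4 fR V_g)]/2 = [−29.1 + √(29.1² + 4×29.1×28.8)]/2 = 17.9 m/s
Subgeostrophic (V < V_g = 28.8 m/s), as expected around a low.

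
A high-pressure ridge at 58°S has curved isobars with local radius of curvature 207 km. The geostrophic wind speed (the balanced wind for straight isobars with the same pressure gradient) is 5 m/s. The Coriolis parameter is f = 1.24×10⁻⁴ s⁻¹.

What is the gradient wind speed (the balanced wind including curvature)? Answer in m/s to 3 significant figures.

Around a high, pressure-gradient force acts outward with centrifugal, so Coriolis balances both:
fV = (1/ρ)|∂P/∂n| + V²/R  →  V² − fR·V + fR·V_g = 0
With fR = 1.24×10⁻⁴ × 207×10³ m = 25.7 m/s:
V = [fR − √((fR)² − 4 fR V_g)]/2 = [25.7 − √(25.7² − 4×25.7×5)]/2 = 6.8 m/s
Supergeostrophic (V > V_g = 5 m/s), as expected around a high.

6.80 m/s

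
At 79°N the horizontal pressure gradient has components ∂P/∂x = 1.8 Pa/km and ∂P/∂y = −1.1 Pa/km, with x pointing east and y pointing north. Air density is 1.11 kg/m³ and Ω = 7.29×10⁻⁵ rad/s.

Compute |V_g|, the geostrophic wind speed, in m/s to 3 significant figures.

Coriolis parameter at 79°N:
f = 2Ω sin φ = 2 × 7.29×10⁻⁵ × sin 79° = 1.43×10⁻⁴ s⁻¹
Component geostrophic relations (x east, y north):
u_g = −(1/(fρ)) ∂P/∂y,  v_g = (1/(fρ)) ∂P/∂x
u_g = −(−1.1×10⁻³)/(1.43×10⁻⁴ × 1.11) = 6.92 m/s;  v_g = (1.8×10⁻³)/(1.43×10⁻⁴ × 1.11) = 11.3 m/s
|V_g| = √(u_g² + v_g²) = 13.3 m/s

13.3 m/s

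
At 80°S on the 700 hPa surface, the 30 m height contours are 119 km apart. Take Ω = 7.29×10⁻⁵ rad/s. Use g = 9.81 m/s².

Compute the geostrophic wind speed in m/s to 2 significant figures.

17 m/s

Coriolis parameter at 80°S:
f = 2Ω sin φ = 2 × 7.29×10⁻⁵ × sin 80° = 1.44×10⁻⁴ s⁻¹
Height gradient: |∂Z/∂n| = 30 m / 119000 m = 2.52×10⁻⁴
On a pressure surface, geostrophic balance gives V_g = (g/f)|∂Z/∂n|:
V_g = 9.81 × 2.52×10⁻⁴ / 1.44×10⁻⁴ = 17.2 m/s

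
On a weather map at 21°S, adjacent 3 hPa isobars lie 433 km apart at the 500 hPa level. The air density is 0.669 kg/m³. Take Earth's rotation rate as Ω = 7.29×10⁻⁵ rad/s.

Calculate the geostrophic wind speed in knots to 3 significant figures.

38.5 knots

Coriolis parameter at 21°S:
f = 2Ω sin φ = 2 × 7.29×10⁻⁵ × sin 21° = 5.23×10⁻⁵ s⁻¹
Pressure gradient: |∂P/∂n| = 300 Pa / 433000 m = 6.93×10⁻⁴ Pa/m
Geostrophic balance (pressure-gradient force = Coriolis force):
V_g = (1/(fρ)) |∂P/∂n| = 6.93×10⁻⁴ / (5.23×10⁻⁵ × 0.669) = 19.8 m/s
Converting: 19.8 m/s × 1.944 = 38.5 knots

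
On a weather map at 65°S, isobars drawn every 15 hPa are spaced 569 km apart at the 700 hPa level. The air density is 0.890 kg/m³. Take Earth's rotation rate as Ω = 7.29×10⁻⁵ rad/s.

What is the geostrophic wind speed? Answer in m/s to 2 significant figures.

Coriolis parameter at 65°S:
f = 2Ω sin φ = 2 × 7.29×10⁻⁵ × sin 65° = 1.32×10⁻⁴ s⁻¹
Pressure gradient: |∂P/∂n| = 1500 Pa / 569000 m = 2.64×10⁻³ Pa/m
Geostrophic balance (pressure-gradient force = Coriolis force):
V_g = (1/(fρ)) |∂P/∂n| = 2.64×10⁻³ / (1.32×10⁻⁴ × 0.890) = 22.4 m/s

22 m/s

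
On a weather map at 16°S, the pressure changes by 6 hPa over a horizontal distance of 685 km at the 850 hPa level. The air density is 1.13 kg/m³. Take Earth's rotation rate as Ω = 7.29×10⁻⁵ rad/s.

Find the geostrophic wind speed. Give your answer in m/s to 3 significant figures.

Coriolis parameter at 16°S:
f = 2Ω sin φ = 2 × 7.29×10⁻⁵ × sin 16° = 4.02×10⁻⁵ s⁻¹
Pressure gradient: |∂P/∂n| = 600 Pa / 685000 m = 8.76×10⁻⁴ Pa/m
Geostrophic balance (pressure-gradient force = Coriolis force):
V_g = (1/(fρ)) |∂P/∂n| = 8.76×10⁻⁴ / (4.02×10⁻⁵ × 1.13) = 19.3 m/s

19.3 m/s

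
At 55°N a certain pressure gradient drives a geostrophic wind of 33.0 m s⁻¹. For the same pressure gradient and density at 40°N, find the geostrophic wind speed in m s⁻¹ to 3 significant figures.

42.1 m s⁻¹

With the same pressure gradient and density, V_g ∝ 1/f ∝ 1/sin φ.
V₂ = V₁ · sin φ₁ / sin φ₂ = 33.0 × sin 55° / sin 40°
V₂ = 33.0 × 0.8192/0.6428 = 42.1 m s⁻¹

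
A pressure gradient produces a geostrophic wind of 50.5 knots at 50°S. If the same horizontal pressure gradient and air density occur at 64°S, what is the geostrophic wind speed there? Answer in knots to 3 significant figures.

With the same pressure gradient and density, V_g ∝ 1/f ∝ 1/sin φ.
V₂ = V₁ · sin φ₁ / sin φ₂ = 50.5 × sin 50° / sin 64°
V₂ = 50.5 × 0.7660/0.8988 = 43.0 knots

43.0 knots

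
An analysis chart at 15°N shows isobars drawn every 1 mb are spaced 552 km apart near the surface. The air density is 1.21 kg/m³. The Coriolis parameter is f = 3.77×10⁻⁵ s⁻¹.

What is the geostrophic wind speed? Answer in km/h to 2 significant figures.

14 km/h

Pressure gradient: |∂P/∂n| = 100 Pa / 552000 m = 1.81×10⁻⁴ Pa/m
Geostrophic balance (pressure-gradient force = Coriolis force):
V_g = (1/(fρ)) |∂P/∂n| = 1.81×10⁻⁴ / (3.77×10⁻⁵ × 1.21) = 3.97 m/s
Converting: 3.97 m/s × 3.6 = 14 km/h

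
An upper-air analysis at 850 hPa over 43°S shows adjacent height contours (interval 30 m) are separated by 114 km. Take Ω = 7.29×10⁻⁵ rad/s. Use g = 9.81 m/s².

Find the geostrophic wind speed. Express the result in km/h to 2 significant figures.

Coriolis parameter at 43°S:
f = 2Ω sin φ = 2 × 7.29×10⁻⁵ × sin 43° = 9.94×10⁻⁵ s⁻¹
Height gradient: |∂Z/∂n| = 30 m / 114000 m = 2.63×10⁻⁴
On a pressure surface, geostrophic balance gives V_g = (g/f)|∂Z/∂n|:
V_g = 9.81 × 2.63×10⁻⁴ / 9.94×10⁻⁵ = 26.0 m/s
Converting: 26.0 m/s × 3.6 = 93 km/h

93 km/h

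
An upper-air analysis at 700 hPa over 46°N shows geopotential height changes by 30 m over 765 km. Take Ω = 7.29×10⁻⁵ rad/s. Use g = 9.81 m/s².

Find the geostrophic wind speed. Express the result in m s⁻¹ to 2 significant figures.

Coriolis parameter at 46°N:
f = 2Ω sin φ = 2 × 7.29×10⁻⁵ × sin 46° = 1.05×10⁻⁴ s⁻¹
Height gradient: |∂Z/∂n| = 30 m / 765000 m = 3.92×10⁻⁵
On a pressure surface, geostrophic balance gives V_g = (g/f)|∂Z/∂n|:
V_g = 9.81 × 3.92×10⁻⁵ / 1.05×10⁻⁴ = 3.67 m/s

3.7 m s⁻¹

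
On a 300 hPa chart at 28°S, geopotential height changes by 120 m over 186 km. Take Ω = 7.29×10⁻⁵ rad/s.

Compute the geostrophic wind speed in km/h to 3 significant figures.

Coriolis parameter at 28°S:
f = 2Ω sin φ = 2 × 7.29×10⁻⁵ × sin 28° = 6.84×10⁻⁵ s⁻¹
Height gradient: |∂Z/∂n| = 120 m / 186000 m = 6.45×10⁻⁴
On a pressure surface, geostrophic balance gives V_g = (g/f)|∂Z/∂n|:
V_g = 9.81 × 6.45×10⁻⁴ / 6.84×10⁻⁵ = 92.5 m/s
Converting: 92.5 m/s × 3.6 = 333 km/h

333 km/h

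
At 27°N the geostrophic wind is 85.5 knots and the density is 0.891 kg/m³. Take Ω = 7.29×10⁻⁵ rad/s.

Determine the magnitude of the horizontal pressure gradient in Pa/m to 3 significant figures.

2.59×10⁻³ Pa/m

Coriolis parameter at 27°N:
f = 2Ω sin φ = 2 × 7.29×10⁻⁵ × sin 27° = 6.62×10⁻⁵ s⁻¹
Wind speed in SI: 85.5 knots = 44.0 m/s
Geostrophic balance rearranged: |∂P/∂n| = f ρ V_g
|∂P/∂n| = 6.62×10⁻⁵ × 0.891 × 44.0 = 2.59×10⁻³ Pa/m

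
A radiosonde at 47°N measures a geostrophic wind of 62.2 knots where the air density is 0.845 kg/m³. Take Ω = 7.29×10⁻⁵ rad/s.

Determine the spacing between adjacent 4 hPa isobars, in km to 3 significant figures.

Coriolis parameter at 47°N:
f = 2Ω sin φ = 2 × 7.29×10⁻⁵ × sin 47° = 1.07×10⁻⁴ s⁻¹
Wind speed in SI: 62.2 knots = 32.0 m/s
Geostrophic balance rearranged: |∂P/∂n| = f ρ V_g
|∂P/∂n| = 1.07×10⁻⁴ × 0.845 × 32.0 = 2.88×10⁻³ Pa/m
Isobar spacing: Δn = ΔP/|∂P/∂n| = 400 Pa / 2.88×10⁻³ Pa/m = 138736 m ≈ 139 km

139 km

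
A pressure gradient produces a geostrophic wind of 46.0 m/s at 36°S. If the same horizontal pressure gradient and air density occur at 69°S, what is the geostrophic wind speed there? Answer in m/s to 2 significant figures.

29 m/s

With the same pressure gradient and density, V_g ∝ 1/f ∝ 1/sin φ.
V₂ = V₁ · sin φ₁ / sin φ₂ = 46.0 × sin 36° / sin 69°
V₂ = 46.0 × 0.5878/0.9336 = 29 m/s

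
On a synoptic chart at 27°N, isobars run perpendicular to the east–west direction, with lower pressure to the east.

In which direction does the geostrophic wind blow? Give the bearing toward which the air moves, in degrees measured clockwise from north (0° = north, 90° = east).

The pressure-gradient force points toward the east (bearing 090°).
Geostrophic balance: in the Northern Hemisphere the Coriolis force deflects motion to the right, so the geostrophic wind blows 90° to the right of the pressure-gradient force (low pressure on the left).
Rotating 090° by 90° clockwise gives 180° — the wind blows toward the south.

180°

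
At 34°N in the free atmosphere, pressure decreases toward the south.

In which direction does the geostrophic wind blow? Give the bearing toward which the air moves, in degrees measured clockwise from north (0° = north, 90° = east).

The pressure-gradient force points toward the south (bearing 180°).
Geostrophic balance: in the Northern Hemisphere the Coriolis force deflects motion to the right, so the geostrophic wind blows 90° to the right of the pressure-gradient force (low pressure on the left).
Rotating 180° by 90° clockwise gives 270° — the wind blows toward the west.

270°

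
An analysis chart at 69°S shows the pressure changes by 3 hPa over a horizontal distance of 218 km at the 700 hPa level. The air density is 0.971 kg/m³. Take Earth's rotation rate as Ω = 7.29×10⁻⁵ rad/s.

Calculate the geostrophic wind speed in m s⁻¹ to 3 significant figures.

10.4 m s⁻¹

Coriolis parameter at 69°S:
f = 2Ω sin φ = 2 × 7.29×10⁻⁵ × sin 69° = 1.36×10⁻⁴ s⁻¹
Pressure gradient: |∂P/∂n| = 300 Pa / 218000 m = 1.38×10⁻³ Pa/m
Geostrophic balance (pressure-gradient force = Coriolis force):
V_g = (1/(fρ)) |∂P/∂n| = 1.38×10⁻³ / (1.36×10⁻⁴ × 0.971) = 10.4 m/s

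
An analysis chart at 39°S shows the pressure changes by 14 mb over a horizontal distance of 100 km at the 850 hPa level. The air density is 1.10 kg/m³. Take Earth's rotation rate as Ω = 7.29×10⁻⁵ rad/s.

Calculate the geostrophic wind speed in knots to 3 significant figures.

Coriolis parameter at 39°S:
f = 2Ω sin φ = 2 × 7.29×10⁻⁵ × sin 39° = 9.18×10⁻⁵ s⁻¹
Pressure gradient: |∂P/∂n| = 1400 Pa / 100000 m = 1.40×10⁻² Pa/m
Geostrophic balance (pressure-gradient force = Coriolis force):
V_g = (1/(fρ)) |∂P/∂n| = 1.40×10⁻² / (9.18×10⁻⁵ × 1.10) = 139 m/s
Converting: 139 m/s × 1.944 = 270 knots

270 knots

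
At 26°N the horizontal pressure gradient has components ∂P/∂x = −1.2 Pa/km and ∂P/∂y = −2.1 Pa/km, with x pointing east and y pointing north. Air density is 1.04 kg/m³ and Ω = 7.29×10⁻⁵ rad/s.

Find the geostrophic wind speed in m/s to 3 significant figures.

36.4 m/s

Coriolis parameter at 26°N:
f = 2Ω sin φ = 2 × 7.29×10⁻⁵ × sin 26° = 6.39×10⁻⁵ s⁻¹
Component geostrophic relations (x east, y north):
u_g = −(1/(fρ)) ∂P/∂y,  v_g = (1/(fρ)) ∂P/∂x
u_g = −(−2.1×10⁻³)/(6.39×10⁻⁵ × 1.04) = 31.6 m/s;  v_g = (−1.2×10⁻³)/(6.39×10⁻⁵ × 1.04) = −18.1 m/s
|V_g| = √(u_g² + v_g²) = 36.4 m/s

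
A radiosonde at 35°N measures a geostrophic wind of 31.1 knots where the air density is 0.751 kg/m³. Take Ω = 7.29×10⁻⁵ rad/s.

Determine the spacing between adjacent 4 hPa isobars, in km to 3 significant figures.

Coriolis parameter at 35°N:
f = 2Ω sin φ = 2 × 7.29×10⁻⁵ × sin 35° = 8.36×10⁻⁵ s⁻¹
Wind speed in SI: 31.1 knots = 16.0 m/s
Geostrophic balance rearranged: |∂P/∂n| = f ρ V_g
|∂P/∂n| = 8.36×10⁻⁵ × 0.751 × 16.0 = 1.00×10⁻³ Pa/m
Isobar spacing: Δn = ΔP/|∂P/∂n| = 400 Pa / 1.00×10⁻³ Pa/m = 398082 m ≈ 398 km

398 km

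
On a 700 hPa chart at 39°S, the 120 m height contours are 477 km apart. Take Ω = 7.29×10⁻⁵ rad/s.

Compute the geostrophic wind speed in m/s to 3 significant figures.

26.9 m/s

Coriolis parameter at 39°S:
f = 2Ω sin φ = 2 × 7.29×10⁻⁵ × sin 39° = 9.18×10⁻⁵ s⁻¹
Height gradient: |∂Z/∂n| = 120 m / 477000 m = 2.52×10⁻⁴
On a pressure surface, geostrophic balance gives V_g = (g/f)|∂Z/∂n|:
V_g = 9.81 × 2.52×10⁻⁴ / 9.18×10⁻⁵ = 26.9 m/s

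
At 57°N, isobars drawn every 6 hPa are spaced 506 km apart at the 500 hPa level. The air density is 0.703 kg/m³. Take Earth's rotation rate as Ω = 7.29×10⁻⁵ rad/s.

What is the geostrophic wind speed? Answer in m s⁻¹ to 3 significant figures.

13.8 m s⁻¹

Coriolis parameter at 57°N:
f = 2Ω sin φ = 2 × 7.29×10⁻⁵ × sin 57° = 1.22×10⁻⁴ s⁻¹
Pressure gradient: |∂P/∂n| = 600 Pa / 506000 m = 1.19×10⁻³ Pa/m
Geostrophic balance (pressure-gradient force = Coriolis force):
V_g = (1/(fρ)) |∂P/∂n| = 1.19×10⁻³ / (1.22×10⁻⁴ × 0.703) = 13.8 m/s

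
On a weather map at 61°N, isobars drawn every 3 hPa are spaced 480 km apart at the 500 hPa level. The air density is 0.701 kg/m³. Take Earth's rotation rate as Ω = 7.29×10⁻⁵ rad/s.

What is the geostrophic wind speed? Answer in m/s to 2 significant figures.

7.0 m/s

Coriolis parameter at 61°N:
f = 2Ω sin φ = 2 × 7.29×10⁻⁵ × sin 61° = 1.28×10⁻⁴ s⁻¹
Pressure gradient: |∂P/∂n| = 300 Pa / 480000 m = 6.25×10⁻⁴ Pa/m
Geostrophic balance (pressure-gradient force = Coriolis force):
V_g = (1/(fρ)) |∂P/∂n| = 6.25×10⁻⁴ / (1.28×10⁻⁴ × 0.701) = 6.99 m/s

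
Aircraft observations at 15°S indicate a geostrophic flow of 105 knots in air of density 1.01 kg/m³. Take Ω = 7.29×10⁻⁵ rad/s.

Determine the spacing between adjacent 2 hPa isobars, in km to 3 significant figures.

Coriolis parameter at 15°S:
f = 2Ω sin φ = 2 × 7.29×10⁻⁵ × sin 15° = 3.77×10⁻⁵ s⁻¹
Wind speed in SI: 105 knots = 54.0 m/s
Geostrophic balance rearranged: |∂P/∂n| = f ρ V_g
|∂P/∂n| = 3.77×10⁻⁵ × 1.01 × 54.0 = 2.06×10⁻³ Pa/m
Isobar spacing: Δn = ΔP/|∂P/∂n| = 200 Pa / 2.06×10⁻³ Pa/m = 97147 m ≈ 97.1 km

97.1 km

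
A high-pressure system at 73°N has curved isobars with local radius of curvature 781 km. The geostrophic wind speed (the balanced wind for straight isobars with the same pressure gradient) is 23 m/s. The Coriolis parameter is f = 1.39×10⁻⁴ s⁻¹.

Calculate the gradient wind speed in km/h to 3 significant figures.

Around a high, pressure-gradient force acts outward with centrifugal, so Coriolis balances both:
fV = (1/ρ)|∂P/∂n| + V²/R  →  V² − fR·V + fR·V_g = 0
With fR = 1.39×10⁻⁴ × 781×10³ m = 109 m/s:
V = [fR − √((fR)² − 4 fR V_g)]/2 = [109 − √(109² − 4×109×23)]/2 = 33.1 m/s
Supergeostrophic (V > V_g = 23 m/s), as expected around a high.
Converting: 33.1 m/s × 3.6 = 119 km/h

119 km/h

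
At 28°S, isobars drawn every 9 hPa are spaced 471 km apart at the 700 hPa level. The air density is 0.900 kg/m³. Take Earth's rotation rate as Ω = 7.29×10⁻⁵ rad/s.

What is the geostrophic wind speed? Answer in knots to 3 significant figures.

60.3 knots

Coriolis parameter at 28°S:
f = 2Ω sin φ = 2 × 7.29×10⁻⁵ × sin 28° = 6.84×10⁻⁵ s⁻¹
Pressure gradient: |∂P/∂n| = 900 Pa / 471000 m = 1.91×10⁻³ Pa/m
Geostrophic balance (pressure-gradient force = Coriolis force):
V_g = (1/(fρ)) |∂P/∂n| = 1.91×10⁻³ / (6.84×10⁻⁵ × 0.900) = 31.0 m/s
Converting: 31.0 m/s × 1.944 = 60.3 knots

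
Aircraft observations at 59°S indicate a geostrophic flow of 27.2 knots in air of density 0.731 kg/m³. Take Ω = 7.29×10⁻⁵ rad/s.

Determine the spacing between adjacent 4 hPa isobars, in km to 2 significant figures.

310 km

Coriolis parameter at 59°S:
f = 2Ω sin φ = 2 × 7.29×10⁻⁵ × sin 59° = 1.25×10⁻⁴ s⁻¹
Wind speed in SI: 27.2 knots = 14.0 m/s
Geostrophic balance rearranged: |∂P/∂n| = f ρ V_g
|∂P/∂n| = 1.25×10⁻⁴ × 0.731 × 14.0 = 1.28×10⁻³ Pa/m
Isobar spacing: Δn = ΔP/|∂P/∂n| = 400 Pa / 1.28×10⁻³ Pa/m = 312905 m ≈ 310 km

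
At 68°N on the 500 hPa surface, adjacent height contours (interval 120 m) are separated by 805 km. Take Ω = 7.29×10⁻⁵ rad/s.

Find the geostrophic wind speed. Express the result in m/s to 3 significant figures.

10.8 m/s

Coriolis parameter at 68°N:
f = 2Ω sin φ = 2 × 7.29×10⁻⁵ × sin 68° = 1.35×10⁻⁴ s⁻¹
Height gradient: |∂Z/∂n| = 120 m / 805000 m = 1.49×10⁻⁴
On a pressure surface, geostrophic balance gives V_g = (g/f)|∂Z/∂n|:
V_g = 9.81 × 1.49×10⁻⁴ / 1.35×10⁻⁴ = 10.8 m/s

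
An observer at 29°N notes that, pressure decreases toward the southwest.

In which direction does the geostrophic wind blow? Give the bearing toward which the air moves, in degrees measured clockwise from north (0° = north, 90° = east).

315°

The pressure-gradient force points toward the southwest (bearing 225°).
Geostrophic balance: in the Northern Hemisphere the Coriolis force deflects motion to the right, so the geostrophic wind blows 90° to the right of the pressure-gradient force (low pressure on the left).
Rotating 225° by 90° clockwise gives 315° — the wind blows toward the northwest.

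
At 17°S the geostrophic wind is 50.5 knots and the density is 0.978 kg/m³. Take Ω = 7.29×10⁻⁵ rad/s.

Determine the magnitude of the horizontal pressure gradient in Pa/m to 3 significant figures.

Coriolis parameter at 17°S:
f = 2Ω sin φ = 2 × 7.29×10⁻⁵ × sin 17° = 4.26×10⁻⁵ s⁻¹
Wind speed in SI: 50.5 knots = 26.0 m/s
Geostrophic balance rearranged: |∂P/∂n| = f ρ V_g
|∂P/∂n| = 4.26×10⁻⁵ × 0.978 × 26.0 = 1.08×10⁻³ Pa/m

1.08×10⁻³ Pa/m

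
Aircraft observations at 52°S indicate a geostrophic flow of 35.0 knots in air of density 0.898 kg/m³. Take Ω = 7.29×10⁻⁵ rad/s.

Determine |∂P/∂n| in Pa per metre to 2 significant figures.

1.9×10⁻³ Pa/m

Coriolis parameter at 52°S:
f = 2Ω sin φ = 2 × 7.29×10⁻⁵ × sin 52° = 1.15×10⁻⁴ s⁻¹
Wind speed in SI: 35.0 knots = 18.0 m/s
Geostrophic balance rearranged: |∂P/∂n| = f ρ V_g
|∂P/∂n| = 1.15×10⁻⁴ × 0.898 × 18.0 = 1.86×10⁻³ Pa/m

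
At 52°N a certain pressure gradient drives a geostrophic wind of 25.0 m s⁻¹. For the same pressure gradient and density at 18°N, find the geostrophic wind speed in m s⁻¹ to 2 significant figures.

With the same pressure gradient and density, V_g ∝ 1/f ∝ 1/sin φ.
V₂ = V₁ · sin φ₁ / sin φ₂ = 25.0 × sin 52° / sin 18°
V₂ = 25.0 × 0.7880/0.3090 = 64 m s⁻¹

64 m s⁻¹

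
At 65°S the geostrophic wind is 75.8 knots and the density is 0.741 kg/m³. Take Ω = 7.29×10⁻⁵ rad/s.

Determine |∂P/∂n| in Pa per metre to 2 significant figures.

3.8×10⁻³ Pa/m

Coriolis parameter at 65°S:
f = 2Ω sin φ = 2 × 7.29×10⁻⁵ × sin 65° = 1.32×10⁻⁴ s⁻¹
Wind speed in SI: 75.8 knots = 39.0 m/s
Geostrophic balance rearranged: |∂P/∂n| = f ρ V_g
|∂P/∂n| = 1.32×10⁻⁴ × 0.741 × 39.0 = 3.82×10⁻³ Pa/m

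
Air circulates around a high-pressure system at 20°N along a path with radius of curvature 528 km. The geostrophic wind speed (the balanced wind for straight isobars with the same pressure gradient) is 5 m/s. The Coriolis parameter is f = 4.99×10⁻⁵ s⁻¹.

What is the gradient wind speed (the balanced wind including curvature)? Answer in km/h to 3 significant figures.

24.1 km/h

Around a high, pressure-gradient force acts outward with centrifugal, so Coriolis balances both:
fV = (1/ρ)|∂P/∂n| + V²/R  →  V² − fR·V + fR·V_g = 0
With fR = 4.99×10⁻⁵ × 528×10³ m = 26.3 m/s:
V = [fR − √((fR)² − 4 fR V_g)]/2 = [26.3 − √(26.3² − 4×26.3×5)]/2 = 6.71 m/s
Supergeostrophic (V > V_g = 5 m/s), as expected around a high.
Converting: 6.71 m/s × 3.6 = 24.1 km/h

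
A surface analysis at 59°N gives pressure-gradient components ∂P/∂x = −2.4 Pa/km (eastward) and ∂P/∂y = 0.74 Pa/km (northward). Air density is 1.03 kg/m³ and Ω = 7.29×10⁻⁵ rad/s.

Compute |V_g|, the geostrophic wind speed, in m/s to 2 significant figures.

20 m/s

Coriolis parameter at 59°N:
f = 2Ω sin φ = 2 × 7.29×10⁻⁵ × sin 59° = 1.25×10⁻⁴ s⁻¹
Component geostrophic relations (x east, y north):
u_g = −(1/(fρ)) ∂P/∂y,  v_g = (1/(fρ)) ∂P/∂x
u_g = −(0.74×10⁻³)/(1.25×10⁻⁴ × 1.03) = −5.75 m/s;  v_g = (−2.4×10⁻³)/(1.25×10⁻⁴ × 1.03) = −18.6 m/s
|V_g| = √(u_g² + v_g²) = 19.5 m/s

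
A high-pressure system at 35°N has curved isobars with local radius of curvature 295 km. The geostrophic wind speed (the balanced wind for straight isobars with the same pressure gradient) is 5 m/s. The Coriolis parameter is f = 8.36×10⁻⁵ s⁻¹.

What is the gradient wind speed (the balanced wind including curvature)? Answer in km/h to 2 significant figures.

25 km/h

Around a high, pressure-gradient force acts outward with centrifugal, so Coriolis balances both:
fV = (1/ρ)|∂P/∂n| + V²/R  →  V² − fR·V + fR·V_g = 0
With fR = 8.36×10⁻⁵ × 295×10³ m = 24.7 m/s:
V = [fR − √((fR)² − 4 fR V_g)]/2 = [24.7 − √(24.7² − 4×24.7×5)]/2 = 6.97 m/s
Supergeostrophic (V > V_g = 5 m/s), as expected around a high.
Converting: 6.97 m/s × 3.6 = 25 km/h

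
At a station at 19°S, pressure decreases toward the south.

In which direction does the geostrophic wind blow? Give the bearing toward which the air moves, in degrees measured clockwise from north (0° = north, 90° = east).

The pressure-gradient force points toward the south (bearing 180°).
Geostrophic balance: in the Southern Hemisphere the Coriolis force deflects motion to the left, so the geostrophic wind blows 90° to the left of the pressure-gradient force (low pressure on the right).
Rotating 180° by 90° counterclockwise gives 090° — the wind blows toward the east.

090°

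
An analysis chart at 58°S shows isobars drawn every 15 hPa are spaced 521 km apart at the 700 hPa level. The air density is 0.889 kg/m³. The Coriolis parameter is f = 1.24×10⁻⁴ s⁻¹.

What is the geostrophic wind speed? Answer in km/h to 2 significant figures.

Pressure gradient: |∂P/∂n| = 1500 Pa / 521000 m = 2.88×10⁻³ Pa/m
Geostrophic balance (pressure-gradient force = Coriolis force):
V_g = (1/(fρ)) |∂P/∂n| = 2.88×10⁻³ / (1.24×10⁻⁴ × 0.889) = 26.1 m/s
Converting: 26.1 m/s × 3.6 = 94 km/h

94 km/h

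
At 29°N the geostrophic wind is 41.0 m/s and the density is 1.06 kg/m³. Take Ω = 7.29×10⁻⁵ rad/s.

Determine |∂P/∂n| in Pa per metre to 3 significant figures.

Coriolis parameter at 29°N:
f = 2Ω sin φ = 2 × 7.29×10⁻⁵ × sin 29° = 7.07×10⁻⁵ s⁻¹
Geostrophic balance rearranged: |∂P/∂n| = f ρ V_g
|∂P/∂n| = 7.07×10⁻⁵ × 1.06 × 41.0 = 3.07×10⁻³ Pa/m

3.07×10⁻³ Pa/m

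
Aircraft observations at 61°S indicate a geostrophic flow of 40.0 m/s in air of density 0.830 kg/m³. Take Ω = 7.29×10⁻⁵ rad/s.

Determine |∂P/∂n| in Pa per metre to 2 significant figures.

Coriolis parameter at 61°S:
f = 2Ω sin φ = 2 × 7.29×10⁻⁵ × sin 61° = 1.28×10⁻⁴ s⁻¹
Geostrophic balance rearranged: |∂P/∂n| = f ρ V_g
|∂P/∂n| = 1.28×10⁻⁴ × 0.830 × 40.0 = 4.23×10⁻³ Pa/m

4.2×10⁻³ Pa/m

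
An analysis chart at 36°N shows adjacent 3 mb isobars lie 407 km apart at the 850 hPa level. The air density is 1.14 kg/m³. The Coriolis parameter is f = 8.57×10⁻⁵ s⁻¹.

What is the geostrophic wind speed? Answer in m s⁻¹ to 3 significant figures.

7.54 m s⁻¹

Pressure gradient: |∂P/∂n| = 300 Pa / 407000 m = 7.37×10⁻⁴ Pa/m
Geostrophic balance (pressure-gradient force = Coriolis force):
V_g = (1/(fρ)) |∂P/∂n| = 7.37×10⁻⁴ / (8.57×10⁻⁵ × 1.14) = 7.54 m/s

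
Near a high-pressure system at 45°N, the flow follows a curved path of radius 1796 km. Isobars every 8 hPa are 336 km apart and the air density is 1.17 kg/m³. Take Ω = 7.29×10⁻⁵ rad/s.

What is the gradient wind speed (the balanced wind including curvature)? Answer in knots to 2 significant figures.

44 knots

Coriolis parameter at 45°N:
f = 2Ω sin φ = 2 × 7.29×10⁻⁵ × sin 45° = 1.03×10⁻⁴ s⁻¹
Pressure gradient: |∂P/∂n| = 800 Pa / 336000 m = 2.38×10⁻³ Pa/m
Geostrophic speed: V_g = |∂P/∂n|/(fρ) = 2.38×10⁻³/(1.03×10⁻⁴ × 1.17) = 19.7 m/s
Around a high, pressure-gradient force acts outward with centrifugal, so Coriolis balances both:
fV = (1/ρ)|∂P/∂n| + V²/R  →  V² − fR·V + fR·V_g = 0
With fR = 1.03×10⁻⁴ × 1796×10³ m = 185 m/s:
V = [fR − √((fR)² − 4 fR V_g)]/2 = [185 − √(185² − 4×185×19.7)]/2 = 22.5 m/s
Supergeostrophic (V > V_g = 19.7 m/s), as expected around a high.
Converting: 22.5 m/s × 1.944 = 44 knots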